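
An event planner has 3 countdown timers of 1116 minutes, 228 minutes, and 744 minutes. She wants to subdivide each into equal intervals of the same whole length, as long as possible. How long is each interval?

The interval must divide each timer length; the longest such is the gcd.
1116 = 2^2 × 3^2 × 31
228 = 2^2 × 3 × 19
744 = 2^3 × 3 × 31
gcd(1116, 228, 744) = 2^2 × 3 = 12.

12 minutes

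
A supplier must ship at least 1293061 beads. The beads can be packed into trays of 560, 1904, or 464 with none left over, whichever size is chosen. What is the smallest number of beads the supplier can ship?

1380400

The number of beads must be a common multiple of 560, 1904, and 464, so a multiple of their LCM.
560 = 2^4 × 5 × 7
1904 = 2^4 × 7 × 17
464 = 2^4 × 29
LCM(560, 1904, 464) = 2^4 × 5 × 7 × 17 × 29 = 276080.
Smallest multiple of 276080 that is ≥ 1293061: ⌈1293061/276080⌉ × 276080 = 5 × 276080 = 1380400.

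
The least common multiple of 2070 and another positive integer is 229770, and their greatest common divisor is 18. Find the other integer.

gcd × lcm = product of the two integers, so the other integer is (18 × 229770) / 2070 = 1998.

1998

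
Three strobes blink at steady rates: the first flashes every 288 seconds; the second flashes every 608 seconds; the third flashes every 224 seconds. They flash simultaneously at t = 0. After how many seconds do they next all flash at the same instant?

38304 seconds

They coincide at every common multiple of the periods; the first is the LCM.
288 = 2^5 × 3^2
608 = 2^5 × 19
224 = 2^5 × 7
LCM(288, 608, 224) = 2^5 × 3^2 × 7 × 19 = 38304.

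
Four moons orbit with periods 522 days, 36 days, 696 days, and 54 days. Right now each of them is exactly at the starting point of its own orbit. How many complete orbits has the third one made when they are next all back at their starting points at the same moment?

They are all back at their starting positions together after one LCM of the periods.
522 = 2 × 3^2 × 29
36 = 2^2 × 3^2
696 = 2^3 × 3 × 29
54 = 2 × 3^3
LCM(522, 36, 696, 54) = 2^3 × 3^3 × 29 = 6264.
Orbits for period 696: 6264 / 696 = 9.

9 orbits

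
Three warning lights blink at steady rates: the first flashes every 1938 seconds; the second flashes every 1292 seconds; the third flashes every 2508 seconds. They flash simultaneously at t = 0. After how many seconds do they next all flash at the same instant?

42636 seconds

We need the least common multiple of the intervals.
1938 = 2 × 3 × 17 × 19
1292 = 2^2 × 17 × 19
2508 = 2^2 × 3 × 11 × 19
LCM(1938, 1292, 2508) = 2^2 × 3 × 11 × 17 × 19 = 42636.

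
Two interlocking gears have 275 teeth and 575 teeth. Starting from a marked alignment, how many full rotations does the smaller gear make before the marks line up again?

23 rotations

The first common completion time is the LCM of the periods.
275 = 5^2 × 11
575 = 5^2 × 23
LCM(275, 575) = 5^2 × 11 × 23 = 6325.
Rotations for period 275: 6325 / 275 = 23.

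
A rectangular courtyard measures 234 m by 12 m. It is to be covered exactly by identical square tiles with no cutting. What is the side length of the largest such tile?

By the Euclidean algorithm:
234 = 19 × 12 + 6
12 = 2 × 6 + 0
gcd(234, 12) = 6.

6 m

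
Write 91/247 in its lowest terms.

7/19

91 = 7 × 13
247 = 13 × 19
gcd(91, 247) = 13.
Divide numerator and denominator by 13: 91/247 = 7/19.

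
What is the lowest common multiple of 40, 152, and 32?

3040

40 = 2^3 × 5
152 = 2^3 × 19
32 = 2^5
LCM(40, 152, 32) = 2^5 × 5 × 19 = 3040.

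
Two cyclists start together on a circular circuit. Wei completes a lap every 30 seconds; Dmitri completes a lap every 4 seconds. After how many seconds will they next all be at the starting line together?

The first simultaneous occurrence is after LCM of the individual periods.
30 = 2 × 3 × 5
4 = 2^2
LCM(30, 4) = 2^2 × 3 × 5 = 60.

60 seconds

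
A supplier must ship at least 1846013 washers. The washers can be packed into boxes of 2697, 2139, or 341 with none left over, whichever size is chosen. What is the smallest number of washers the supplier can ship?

The number of washers must be a common multiple of 2697, 2139, and 341, so a multiple of their LCM.
2697 = 3 × 29 × 31
2139 = 3 × 23 × 31
341 = 11 × 31
LCM(2697, 2139, 341) = 3 × 11 × 23 × 29 × 31 = 682341.
Smallest multiple of 682341 that is ≥ 1846013: ⌈1846013/682341⌉ × 682341 = 3 × 682341 = 2047023.

2047023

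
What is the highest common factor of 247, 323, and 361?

19

247 = 13 × 19
323 = 17 × 19
361 = 19^2
gcd(247, 323, 361) = 19.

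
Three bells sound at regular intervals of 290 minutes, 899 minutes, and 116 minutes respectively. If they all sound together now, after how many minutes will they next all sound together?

17980 minutes

They coincide at every common multiple of the periods; the first is the LCM.
290 = 2 × 5 × 29
899 = 29 × 31
116 = 2^2 × 29
LCM(290, 899, 116) = 2^2 × 5 × 29 × 31 = 17980.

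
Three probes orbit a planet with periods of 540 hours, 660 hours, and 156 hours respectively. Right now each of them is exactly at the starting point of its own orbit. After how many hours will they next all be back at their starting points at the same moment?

They coincide at every common multiple of the periods; the first is the LCM.
540 = 2^2 × 3^3 × 5
660 = 2^2 × 3 × 5 × 11
156 = 2^2 × 3 × 13
LCM(540, 660, 156) = 2^2 × 3^3 × 5 × 11 × 13 = 77220.

77220 hours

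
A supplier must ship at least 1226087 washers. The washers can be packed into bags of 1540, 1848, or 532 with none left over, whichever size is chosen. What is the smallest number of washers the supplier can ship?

The number of washers must be a common multiple of 1540, 1848, and 532, so a multiple of their LCM.
1540 = 2^2 × 5 × 7 × 11
1848 = 2^3 × 3 × 7 × 11
532 = 2^2 × 7 × 19
LCM(1540, 1848, 532) = 2^3 × 3 × 5 × 7 × 11 × 19 = 175560.
Smallest multiple of 175560 that is ≥ 1226087: ⌈1226087/175560⌉ × 175560 = 7 × 175560 = 1228920.

1228920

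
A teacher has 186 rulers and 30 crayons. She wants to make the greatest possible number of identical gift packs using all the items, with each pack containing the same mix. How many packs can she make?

6 packs

By the Euclidean algorithm:
186 = 6 × 30 + 6
30 = 5 × 6 + 0
gcd(186, 30) = 6.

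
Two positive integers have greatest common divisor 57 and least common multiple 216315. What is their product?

For any two positive integers, gcd × lcm = product = 57 × 216315 = 12329955.

12329955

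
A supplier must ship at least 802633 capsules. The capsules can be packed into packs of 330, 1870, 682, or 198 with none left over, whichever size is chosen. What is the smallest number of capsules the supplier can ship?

The number of capsules must be a common multiple of 330, 1870, 682, and 198, so a multiple of their LCM.
330 = 2 × 3 × 5 × 11
1870 = 2 × 5 × 11 × 17
682 = 2 × 11 × 31
198 = 2 × 3^2 × 11
LCM(330, 1870, 682, 198) = 2 × 3^2 × 5 × 11 × 17 × 31 = 521730.
Smallest multiple of 521730 that is ≥ 802633: ⌈802633/521730⌉ × 521730 = 2 × 521730 = 1043460.

1043460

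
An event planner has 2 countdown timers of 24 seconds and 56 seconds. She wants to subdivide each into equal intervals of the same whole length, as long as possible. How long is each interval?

8 seconds

By the Euclidean algorithm:
56 = 2 × 24 + 8
24 = 3 × 8 + 0
gcd(24, 56) = 8.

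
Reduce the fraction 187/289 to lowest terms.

187 = 11 × 17
289 = 17^2
gcd(187, 289) = 17.
Divide numerator and denominator by 17: 187/289 = 11/17.

11/17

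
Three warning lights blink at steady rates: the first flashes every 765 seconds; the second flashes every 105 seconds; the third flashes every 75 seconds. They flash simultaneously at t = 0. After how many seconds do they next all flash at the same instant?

We need the least common multiple of the intervals.
765 = 3^2 × 5 × 17
105 = 3 × 5 × 7
75 = 3 × 5^2
LCM(765, 105, 75) = 3^2 × 5^2 × 7 × 17 = 26775.

26775 seconds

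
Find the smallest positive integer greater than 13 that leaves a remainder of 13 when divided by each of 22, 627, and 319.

N − 13 must be a common multiple of 22, 627, and 319.
22 = 2 × 11
627 = 3 × 11 × 19
319 = 11 × 29
LCM(22, 627, 319) = 2 × 3 × 11 × 19 × 29 = 36366.
Smallest N > 13 is LCM + 13 = 36366 + 13 = 36379.

36379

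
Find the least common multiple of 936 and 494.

17784

936 = 2^3 × 3^2 × 13
494 = 2 × 13 × 19
LCM(936, 494) = 2^3 × 3^2 × 13 × 19 = 17784.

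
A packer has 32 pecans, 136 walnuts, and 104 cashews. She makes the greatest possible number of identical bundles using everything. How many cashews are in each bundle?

Number of bundles = gcd(32, 136, 104).
32 = 2^5
136 = 2^3 × 17
104 = 2^3 × 13
gcd(32, 136, 104) = 2^3 = 8.
cashews per bundle = 104 / 8 = 13.

13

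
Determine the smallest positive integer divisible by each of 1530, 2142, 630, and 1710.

1530 = 2 × 3^2 × 5 × 17
2142 = 2 × 3^2 × 7 × 17
630 = 2 × 3^2 × 5 × 7
1710 = 2 × 3^2 × 5 × 19
LCM(1530, 2142, 630, 1710) = 2 × 3^2 × 5 × 7 × 17 × 19 = 203490.

203490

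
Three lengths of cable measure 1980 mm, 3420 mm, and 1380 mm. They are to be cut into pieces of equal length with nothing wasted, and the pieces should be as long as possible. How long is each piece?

60 mm

The greatest length dividing all of 1980, 3420, and 1380 is their gcd.
1980 = 2^2 × 3^2 × 5 × 11
3420 = 2^2 × 3^2 × 5 × 19
1380 = 2^2 × 3 × 5 × 23
gcd(1980, 3420, 1380) = 2^2 × 3 × 5 = 60.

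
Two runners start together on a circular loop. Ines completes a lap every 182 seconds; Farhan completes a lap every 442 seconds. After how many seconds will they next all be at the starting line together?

3094 seconds

They coincide at every common multiple of the periods; the first is the LCM.
182 = 2 × 7 × 13
442 = 2 × 13 × 17
LCM(182, 442) = 2 × 7 × 13 × 17 = 3094.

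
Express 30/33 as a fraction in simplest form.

10/11

30 = 2 × 3 × 5
33 = 3 × 11
gcd(30, 33) = 3.
Divide numerator and denominator by 3: 30/33 = 10/11.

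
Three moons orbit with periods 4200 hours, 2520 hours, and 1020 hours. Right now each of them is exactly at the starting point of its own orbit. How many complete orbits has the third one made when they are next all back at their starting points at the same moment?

The first common completion time is the LCM of the periods.
4200 = 2^3 × 3 × 5^2 × 7
2520 = 2^3 × 3^2 × 5 × 7
1020 = 2^2 × 3 × 5 × 17
LCM(4200, 2520, 1020) = 2^3 × 3^2 × 5^2 × 7 × 17 = 214200.
Orbits for period 1020: 214200 / 1020 = 210.

210 orbits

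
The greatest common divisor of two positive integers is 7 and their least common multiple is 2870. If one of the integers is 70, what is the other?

287

For two integers, gcd × lcm = product, so the other is (7 × 2870) / 70 = 20090 / 70 = 287.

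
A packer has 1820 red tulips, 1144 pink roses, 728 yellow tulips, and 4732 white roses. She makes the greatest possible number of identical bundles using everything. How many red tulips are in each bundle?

35

Number of bundles = gcd(1820, 1144, 728, 4732).
1820 = 2^2 × 5 × 7 × 13
1144 = 2^3 × 11 × 13
728 = 2^3 × 7 × 13
4732 = 2^2 × 7 × 13^2
gcd(1820, 1144, 728, 4732) = 2^2 × 13 = 52.
red tulips per bundle = 1820 / 52 = 35.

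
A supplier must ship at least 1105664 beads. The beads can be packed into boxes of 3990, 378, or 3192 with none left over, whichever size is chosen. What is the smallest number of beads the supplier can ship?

1149120

The number of beads must be a common multiple of 3990, 378, and 3192, so a multiple of their LCM.
3990 = 2 × 3 × 5 × 7 × 19
378 = 2 × 3^3 × 7
3192 = 2^3 × 3 × 7 × 19
LCM(3990, 378, 3192) = 2^3 × 3^3 × 5 × 7 × 19 = 143640.
Smallest multiple of 143640 that is ≥ 1105664: ⌈1105664/143640⌉ × 143640 = 8 × 143640 = 1149120.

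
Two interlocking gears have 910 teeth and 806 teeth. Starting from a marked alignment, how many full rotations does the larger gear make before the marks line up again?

They are all back at their starting positions together after one LCM of the periods.
910 = 2 × 5 × 7 × 13
806 = 2 × 13 × 31
LCM(910, 806) = 2 × 5 × 7 × 13 × 31 = 28210.
Rotations for period 910: 28210 / 910 = 31.

31 rotations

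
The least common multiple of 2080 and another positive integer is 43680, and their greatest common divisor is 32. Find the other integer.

gcd × lcm = product of the two integers, so the other integer is (32 × 43680) / 2080 = 672.

672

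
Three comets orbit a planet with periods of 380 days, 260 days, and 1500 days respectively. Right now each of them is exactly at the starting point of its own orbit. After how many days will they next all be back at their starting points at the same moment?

They coincide at every common multiple of the periods; the first is the LCM.
380 = 2^2 × 5 × 19
260 = 2^2 × 5 × 13
1500 = 2^2 × 3 × 5^3
LCM(380, 260, 1500) = 2^2 × 3 × 5^3 × 13 × 19 = 370500.

370500 days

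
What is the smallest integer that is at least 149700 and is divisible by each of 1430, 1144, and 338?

The integer must be a common multiple of 1430, 1144, and 338, so a multiple of their LCM.
1430 = 2 × 5 × 11 × 13
1144 = 2^3 × 11 × 13
338 = 2 × 13^2
LCM(1430, 1144, 338) = 2^3 × 5 × 11 × 13^2 = 74360.
Smallest multiple of 74360 that is ≥ 149700: ⌈149700/74360⌉ × 74360 = 3 × 74360 = 223080.

223080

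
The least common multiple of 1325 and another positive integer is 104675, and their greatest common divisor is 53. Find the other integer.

gcd × lcm = product of the two integers, so the other integer is (53 × 104675) / 1325 = 4187.

4187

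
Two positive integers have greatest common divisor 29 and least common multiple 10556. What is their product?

306124

For any two positive integers, gcd × lcm = product = 29 × 10556 = 306124.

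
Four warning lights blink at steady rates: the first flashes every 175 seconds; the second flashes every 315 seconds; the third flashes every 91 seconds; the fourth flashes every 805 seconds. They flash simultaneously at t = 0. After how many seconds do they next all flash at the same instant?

470925 seconds

We need the least common multiple of the intervals.
175 = 5^2 × 7
315 = 3^2 × 5 × 7
91 = 7 × 13
805 = 5 × 7 × 23
LCM(175, 315, 91, 805) = 3^2 × 5^2 × 7 × 13 × 23 = 470925.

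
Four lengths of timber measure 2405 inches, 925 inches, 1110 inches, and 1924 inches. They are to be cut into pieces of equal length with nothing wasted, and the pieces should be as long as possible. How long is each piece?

37 inches

The greatest length dividing all of 2405, 925, 1110, and 1924 is their gcd.
2405 = 5 × 13 × 37
925 = 5^2 × 37
1110 = 2 × 3 × 5 × 37
1924 = 2^2 × 13 × 37
gcd(2405, 925, 1110, 1924) = 37.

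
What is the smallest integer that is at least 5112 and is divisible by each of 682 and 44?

5456

The integer must be a common multiple of 682 and 44, so a multiple of their LCM.
682 = 2 × 11 × 31
44 = 2^2 × 11
LCM(682, 44) = 2^2 × 11 × 31 = 1364.
Smallest multiple of 1364 that is ≥ 5112: ⌈5112/1364⌉ × 1364 = 4 × 1364 = 5456.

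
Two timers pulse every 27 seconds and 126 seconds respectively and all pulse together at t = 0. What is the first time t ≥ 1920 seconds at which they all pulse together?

2268 seconds

Joint pulses occur at multiples of LCM(27, 126).
27 = 3^3
126 = 2 × 3^2 × 7
LCM(27, 126) = 2 × 3^3 × 7 = 378.
Smallest multiple of 378 that is ≥ 1920: ⌈1920/378⌉ × 378 = 6 × 378 = 2268.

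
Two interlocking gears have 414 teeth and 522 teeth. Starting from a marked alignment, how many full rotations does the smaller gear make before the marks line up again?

They are all back at their starting positions together after one LCM of the periods.
414 = 2 × 3^2 × 23
522 = 2 × 3^2 × 29
LCM(414, 522) = 2 × 3^2 × 23 × 29 = 12006.
Rotations for period 414: 12006 / 414 = 29.

29 rotations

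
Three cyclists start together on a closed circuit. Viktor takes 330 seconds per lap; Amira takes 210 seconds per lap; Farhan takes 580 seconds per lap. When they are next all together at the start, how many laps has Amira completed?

The first common completion time is the LCM of the periods.
330 = 2 × 3 × 5 × 11
210 = 2 × 3 × 5 × 7
580 = 2^2 × 5 × 29
LCM(330, 210, 580) = 2^2 × 3 × 5 × 7 × 11 × 29 = 133980.
Laps for period 210: 133980 / 210 = 638.

638 laps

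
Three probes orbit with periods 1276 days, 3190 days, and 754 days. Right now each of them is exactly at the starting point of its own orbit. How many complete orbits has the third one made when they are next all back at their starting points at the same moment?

They are all back at their starting positions together after one LCM of the periods.
1276 = 2^2 × 11 × 29
3190 = 2 × 5 × 11 × 29
754 = 2 × 13 × 29
LCM(1276, 3190, 754) = 2^2 × 5 × 11 × 13 × 29 = 82940.
Orbits for period 754: 82940 / 754 = 110.

110 orbits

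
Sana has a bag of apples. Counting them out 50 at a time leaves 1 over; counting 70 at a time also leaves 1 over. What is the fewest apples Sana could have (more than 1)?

351

N − 1 must be a common multiple of 50 and 70.
50 = 2 × 5^2
70 = 2 × 5 × 7
LCM(50, 70) = 2 × 5^2 × 7 = 350.
Smallest N > 1 is LCM + 1 = 350 + 1 = 351.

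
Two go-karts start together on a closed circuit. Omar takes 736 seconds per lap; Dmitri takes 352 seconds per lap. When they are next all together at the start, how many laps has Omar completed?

11 laps

The first common completion time is the LCM of the periods.
736 = 2^5 × 23
352 = 2^5 × 11
LCM(736, 352) = 2^5 × 11 × 23 = 8096.
Laps for period 736: 8096 / 736 = 11.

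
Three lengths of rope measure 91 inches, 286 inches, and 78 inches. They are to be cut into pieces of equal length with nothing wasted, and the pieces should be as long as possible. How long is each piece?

13 inches

Each piece length must divide every original length, so the longest possible is gcd(91, 286, 78).
91 = 7 × 13
286 = 2 × 11 × 13
78 = 2 × 3 × 13
gcd(91, 286, 78) = 13.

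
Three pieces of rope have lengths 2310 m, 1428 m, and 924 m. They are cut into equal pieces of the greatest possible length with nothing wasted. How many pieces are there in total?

111

Piece length = gcd(2310, 1428, 924).
2310 = 2 × 3 × 5 × 7 × 11
1428 = 2^2 × 3 × 7 × 17
924 = 2^2 × 3 × 7 × 11
gcd(2310, 1428, 924) = 2 × 3 × 7 = 42.
Total pieces = 2310/42 + 1428/42 + 924/42 = 55 + 34 + 22 = 111.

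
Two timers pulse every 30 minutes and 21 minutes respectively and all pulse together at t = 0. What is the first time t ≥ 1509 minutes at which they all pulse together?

Joint pulses occur at multiples of LCM(30, 21).
30 = 2 × 3 × 5
21 = 3 × 7
LCM(30, 21) = 2 × 3 × 5 × 7 = 210.
Smallest multiple of 210 that is ≥ 1509: ⌈1509/210⌉ × 210 = 8 × 210 = 1680.

1680 minutes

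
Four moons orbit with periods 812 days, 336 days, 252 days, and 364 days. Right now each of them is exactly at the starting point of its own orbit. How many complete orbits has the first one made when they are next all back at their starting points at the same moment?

All finish a whole number of cycles simultaneously at t = LCM of the periods.
812 = 2^2 × 7 × 29
336 = 2^4 × 3 × 7
252 = 2^2 × 3^2 × 7
364 = 2^2 × 7 × 13
LCM(812, 336, 252, 364) = 2^4 × 3^2 × 7 × 13 × 29 = 380016.
Orbits for period 812: 380016 / 812 = 468.

468 orbits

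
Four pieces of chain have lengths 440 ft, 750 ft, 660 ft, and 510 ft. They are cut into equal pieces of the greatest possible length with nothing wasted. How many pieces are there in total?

236

Piece length = gcd(440, 750, 660, 510).
440 = 2^3 × 5 × 11
750 = 2 × 3 × 5^3
660 = 2^2 × 3 × 5 × 11
510 = 2 × 3 × 5 × 17
gcd(440, 750, 660, 510) = 2 × 5 = 10.
Total pieces = 440/10 + 750/10 + 660/10 + 510/10 = 44 + 75 + 66 + 51 = 236.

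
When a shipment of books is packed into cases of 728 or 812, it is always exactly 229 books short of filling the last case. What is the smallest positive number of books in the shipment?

Being 229 short of a full case of size k means N ≡ −229 (mod k), i.e. N + 229 is a multiple of each size.
728 = 2^3 × 7 × 13
812 = 2^2 × 7 × 29
LCM(728, 812) = 2^3 × 7 × 13 × 29 = 21112.
Smallest positive N is 21112 − 229 = 20883.

20883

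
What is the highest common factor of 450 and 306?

450 = 2 × 3^2 × 5^2
306 = 2 × 3^2 × 17
gcd(450, 306) = 2 × 3^2 = 18.

18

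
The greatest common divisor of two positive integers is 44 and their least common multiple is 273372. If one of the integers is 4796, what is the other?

2508

For two integers, gcd × lcm = product, so the other is (44 × 273372) / 4796 = 12028368 / 4796 = 2508.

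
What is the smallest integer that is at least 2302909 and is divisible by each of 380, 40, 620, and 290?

The integer must be a common multiple of 380, 40, 620, and 290, so a multiple of their LCM.
380 = 2^2 × 5 × 19
40 = 2^3 × 5
620 = 2^2 × 5 × 31
290 = 2 × 5 × 29
LCM(380, 40, 620, 290) = 2^3 × 5 × 19 × 29 × 31 = 683240.
Smallest multiple of 683240 that is ≥ 2302909: ⌈2302909/683240⌉ × 683240 = 4 × 683240 = 2732960.

2732960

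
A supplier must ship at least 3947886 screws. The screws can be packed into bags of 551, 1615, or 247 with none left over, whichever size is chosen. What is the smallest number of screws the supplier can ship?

The number of screws must be a common multiple of 551, 1615, and 247, so a multiple of their LCM.
551 = 19 × 29
1615 = 5 × 17 × 19
247 = 13 × 19
LCM(551, 1615, 247) = 5 × 13 × 17 × 19 × 29 = 608855.
Smallest multiple of 608855 that is ≥ 3947886: ⌈3947886/608855⌉ × 608855 = 7 × 608855 = 4261985.

4261985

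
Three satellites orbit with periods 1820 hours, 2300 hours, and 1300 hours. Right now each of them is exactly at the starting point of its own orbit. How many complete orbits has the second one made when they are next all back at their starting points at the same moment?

91 orbits

All finish a whole number of cycles simultaneously at t = LCM of the periods.
1820 = 2^2 × 5 × 7 × 13
2300 = 2^2 × 5^2 × 23
1300 = 2^2 × 5^2 × 13
LCM(1820, 2300, 1300) = 2^2 × 5^2 × 7 × 13 × 23 = 209300.
Orbits for period 2300: 209300 / 2300 = 91.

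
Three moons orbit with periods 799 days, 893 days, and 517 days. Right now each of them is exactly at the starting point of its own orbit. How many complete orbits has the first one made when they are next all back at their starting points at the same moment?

209 orbits

All finish a whole number of cycles simultaneously at t = LCM of the periods.
799 = 17 × 47
893 = 19 × 47
517 = 11 × 47
LCM(799, 893, 517) = 11 × 17 × 19 × 47 = 166991.
Orbits for period 799: 166991 / 799 = 209.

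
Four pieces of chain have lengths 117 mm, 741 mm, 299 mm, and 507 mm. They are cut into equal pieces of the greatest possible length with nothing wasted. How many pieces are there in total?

Piece length = gcd(117, 741, 299, 507).
117 = 3^2 × 13
741 = 3 × 13 × 19
299 = 13 × 23
507 = 3 × 13^2
gcd(117, 741, 299, 507) = 13.
Total pieces = 117/13 + 741/13 + 299/13 + 507/13 = 9 + 57 + 23 + 39 = 128.

128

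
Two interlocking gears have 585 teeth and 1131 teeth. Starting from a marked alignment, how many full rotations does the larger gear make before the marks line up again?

15 rotations

They are all back at their starting positions together after one LCM of the periods.
585 = 3^2 × 5 × 13
1131 = 3 × 13 × 29
LCM(585, 1131) = 3^2 × 5 × 13 × 29 = 16965.
Rotations for period 1131: 16965 / 1131 = 15.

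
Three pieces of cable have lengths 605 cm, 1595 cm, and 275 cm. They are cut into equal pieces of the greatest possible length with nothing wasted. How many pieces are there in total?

45

Piece length = gcd(605, 1595, 275).
605 = 5 × 11^2
1595 = 5 × 11 × 29
275 = 5^2 × 11
gcd(605, 1595, 275) = 5 × 11 = 55.
Total pieces = 605/55 + 1595/55 + 275/55 = 11 + 29 + 5 = 45.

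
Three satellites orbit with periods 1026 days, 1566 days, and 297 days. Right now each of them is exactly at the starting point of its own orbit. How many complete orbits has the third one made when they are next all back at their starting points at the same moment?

1102 orbits

They are all back at their starting positions together after one LCM of the periods.
1026 = 2 × 3^3 × 19
1566 = 2 × 3^3 × 29
297 = 3^3 × 11
LCM(1026, 1566, 297) = 2 × 3^3 × 11 × 19 × 29 = 327294.
Orbits for period 297: 327294 / 297 = 1102.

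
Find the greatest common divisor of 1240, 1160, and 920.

1240 = 2^3 × 5 × 31
1160 = 2^3 × 5 × 29
920 = 2^3 × 5 × 23
gcd(1240, 1160, 920) = 2^3 × 5 = 40.

40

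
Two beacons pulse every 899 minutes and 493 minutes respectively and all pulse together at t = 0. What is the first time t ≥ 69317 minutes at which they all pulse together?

Joint pulses occur at multiples of LCM(899, 493).
899 = 29 × 31
493 = 17 × 29
LCM(899, 493) = 17 × 29 × 31 = 15283.
Smallest multiple of 15283 that is ≥ 69317: ⌈69317/15283⌉ × 15283 = 5 × 15283 = 76415.

76415 minutes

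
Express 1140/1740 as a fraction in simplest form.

19/29

1140 = 2^2 × 3 × 5 × 19
1740 = 2^2 × 3 × 5 × 29
gcd(1140, 1740) = 2^2 × 3 × 5 = 60.
Divide numerator and denominator by 60: 1140/1740 = 19/29.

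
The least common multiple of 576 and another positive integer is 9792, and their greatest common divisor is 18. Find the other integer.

gcd × lcm = product of the two integers, so the other integer is (18 × 9792) / 576 = 306.

306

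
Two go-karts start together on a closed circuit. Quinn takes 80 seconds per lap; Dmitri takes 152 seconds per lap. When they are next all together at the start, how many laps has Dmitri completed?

10 laps

They are all back at their starting positions together after one LCM of the periods.
80 = 2^4 × 5
152 = 2^3 × 19
LCM(80, 152) = 2^4 × 5 × 19 = 1520.
Laps for period 152: 1520 / 152 = 10.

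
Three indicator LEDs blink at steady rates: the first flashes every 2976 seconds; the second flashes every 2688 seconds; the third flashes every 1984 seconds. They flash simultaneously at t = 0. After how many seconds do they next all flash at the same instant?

We need the least common multiple of the intervals.
2976 = 2^5 × 3 × 31
2688 = 2^7 × 3 × 7
1984 = 2^6 × 31
LCM(2976, 2688, 1984) = 2^7 × 3 × 7 × 31 = 83328.

83328 seconds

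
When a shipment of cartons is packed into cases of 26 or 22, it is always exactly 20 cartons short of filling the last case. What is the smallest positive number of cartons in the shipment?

Being 20 short of a full case of size k means N ≡ −20 (mod k), i.e. N + 20 is a multiple of each size.
26 = 2 × 13
22 = 2 × 11
LCM(26, 22) = 2 × 11 × 13 = 286.
Smallest positive N is 286 − 20 = 266.

266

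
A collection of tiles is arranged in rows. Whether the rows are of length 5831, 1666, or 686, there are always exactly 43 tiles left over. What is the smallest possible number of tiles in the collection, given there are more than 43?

11705

N − 43 must be a common multiple of 5831, 1666, and 686.
5831 = 7^3 × 17
1666 = 2 × 7^2 × 17
686 = 2 × 7^3
LCM(5831, 1666, 686) = 2 × 7^3 × 17 = 11662.
Smallest N > 43 is LCM + 43 = 11662 + 43 = 11705.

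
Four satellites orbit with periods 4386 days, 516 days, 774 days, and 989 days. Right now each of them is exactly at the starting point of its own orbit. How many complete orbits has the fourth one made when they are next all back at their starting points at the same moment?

All finish a whole number of cycles simultaneously at t = LCM of the periods.
4386 = 2 × 3 × 17 × 43
516 = 2^2 × 3 × 43
774 = 2 × 3^2 × 43
989 = 23 × 43
LCM(4386, 516, 774, 989) = 2^2 × 3^2 × 17 × 23 × 43 = 605268.
Orbits for period 989: 605268 / 989 = 612.

612 orbits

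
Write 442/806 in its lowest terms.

442 = 2 × 13 × 17
806 = 2 × 13 × 31
gcd(442, 806) = 2 × 13 = 26.
Divide numerator and denominator by 26: 442/806 = 17/31.

17/31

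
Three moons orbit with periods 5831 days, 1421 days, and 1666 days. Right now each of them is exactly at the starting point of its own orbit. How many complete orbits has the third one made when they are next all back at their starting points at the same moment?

They are all back at their starting positions together after one LCM of the periods.
5831 = 7^3 × 17
1421 = 7^2 × 29
1666 = 2 × 7^2 × 17
LCM(5831, 1421, 1666) = 2 × 7^3 × 17 × 29 = 338198.
Orbits for period 1666: 338198 / 1666 = 203.

203 orbits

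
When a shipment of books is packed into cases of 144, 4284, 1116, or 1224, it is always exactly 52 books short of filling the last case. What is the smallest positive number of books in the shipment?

Being 52 short of a full case of size k means N ≡ −52 (mod k), i.e. N + 52 is a multiple of each size.
144 = 2^4 × 3^2
4284 = 2^2 × 3^2 × 7 × 17
1116 = 2^2 × 3^2 × 31
1224 = 2^3 × 3^2 × 17
LCM(144, 4284, 1116, 1224) = 2^4 × 3^2 × 7 × 17 × 31 = 531216.
Smallest positive N is 531216 − 52 = 531164.

531164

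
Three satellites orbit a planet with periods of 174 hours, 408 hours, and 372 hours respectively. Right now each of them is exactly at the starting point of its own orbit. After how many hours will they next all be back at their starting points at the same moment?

366792 hours

They coincide at every common multiple of the periods; the first is the LCM.
174 = 2 × 3 × 29
408 = 2^3 × 3 × 17
372 = 2^2 × 3 × 31
LCM(174, 408, 372) = 2^3 × 3 × 17 × 29 × 31 = 366792.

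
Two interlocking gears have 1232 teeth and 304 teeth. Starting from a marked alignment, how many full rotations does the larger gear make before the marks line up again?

All finish a whole number of cycles simultaneously at t = LCM of the periods.
1232 = 2^4 × 7 × 11
304 = 2^4 × 19
LCM(1232, 304) = 2^4 × 7 × 11 × 19 = 23408.
Rotations for period 1232: 23408 / 1232 = 19.

19 rotations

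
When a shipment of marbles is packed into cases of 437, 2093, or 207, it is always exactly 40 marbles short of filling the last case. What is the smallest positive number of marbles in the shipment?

Being 40 short of a full case of size k means N ≡ −40 (mod k), i.e. N + 40 is a multiple of each size.
437 = 19 × 23
2093 = 7 × 13 × 23
207 = 3^2 × 23
LCM(437, 2093, 207) = 3^2 × 7 × 13 × 19 × 23 = 357903.
Smallest positive N is 357903 − 40 = 357863.

357863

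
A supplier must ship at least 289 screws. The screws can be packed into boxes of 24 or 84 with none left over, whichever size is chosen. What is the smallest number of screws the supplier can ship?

336

The number of screws must be a common multiple of 24 and 84, so a multiple of their LCM.
24 = 2^3 × 3
84 = 2^2 × 3 × 7
LCM(24, 84) = 2^3 × 3 × 7 = 168.
Smallest multiple of 168 that is ≥ 289: ⌈289/168⌉ × 168 = 2 × 168 = 336.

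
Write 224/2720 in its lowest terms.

7/85

224 = 2^5 × 7
2720 = 2^5 × 5 × 17
gcd(224, 2720) = 2^5 = 32.
Divide numerator and denominator by 32: 224/2720 = 7/85.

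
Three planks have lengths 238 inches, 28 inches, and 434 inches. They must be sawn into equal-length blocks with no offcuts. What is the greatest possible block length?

The block length must divide every plank, so the greatest is gcd(238, 28, 434).
238 = 2 × 7 × 17
28 = 2^2 × 7
434 = 2 × 7 × 31
gcd(238, 28, 434) = 2 × 7 = 14.

14 inches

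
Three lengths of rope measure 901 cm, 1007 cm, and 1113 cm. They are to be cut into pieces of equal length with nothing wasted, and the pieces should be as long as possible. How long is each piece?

53 cm

The greatest length dividing all of 901, 1007, and 1113 is their gcd.
901 = 17 × 53
1007 = 19 × 53
1113 = 3 × 7 × 53
gcd(901, 1007, 1113) = 53.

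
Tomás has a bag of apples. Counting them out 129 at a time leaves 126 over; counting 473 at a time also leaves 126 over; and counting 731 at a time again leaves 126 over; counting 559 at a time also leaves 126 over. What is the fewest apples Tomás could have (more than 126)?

313725

N − 126 must be a common multiple of 129, 473, 731, and 559.
129 = 3 × 43
473 = 11 × 43
731 = 17 × 43
559 = 13 × 43
LCM(129, 473, 731, 559) = 3 × 11 × 13 × 17 × 43 = 313599.
Smallest N > 126 is LCM + 126 = 313599 + 126 = 313725.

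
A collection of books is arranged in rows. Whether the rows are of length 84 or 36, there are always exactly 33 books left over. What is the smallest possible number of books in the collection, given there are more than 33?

285

N − 33 must be a common multiple of 84 and 36.
84 = 2^2 × 3 × 7
36 = 2^2 × 3^2
LCM(84, 36) = 2^2 × 3^2 × 7 = 252.
Smallest N > 33 is LCM + 33 = 252 + 33 = 285.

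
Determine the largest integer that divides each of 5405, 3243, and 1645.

47

5405 = 5 × 23 × 47
3243 = 3 × 23 × 47
1645 = 5 × 7 × 47
gcd(5405, 3243, 1645) = 47.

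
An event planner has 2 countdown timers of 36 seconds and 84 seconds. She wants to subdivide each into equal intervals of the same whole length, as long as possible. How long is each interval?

The interval must divide each timer length; the longest such is the gcd.
36 = 2^2 × 3^2
84 = 2^2 × 3 × 7
gcd(36, 84) = 2^2 × 3 = 12.

12 seconds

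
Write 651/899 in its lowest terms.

21/29

651 = 3 × 7 × 31
899 = 29 × 31
gcd(651, 899) = 31.
Divide numerator and denominator by 31: 651/899 = 21/29.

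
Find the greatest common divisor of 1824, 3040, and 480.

1824 = 2^5 × 3 × 19
3040 = 2^5 × 5 × 19
480 = 2^5 × 3 × 5
gcd(1824, 3040, 480) = 2^5 = 32.

32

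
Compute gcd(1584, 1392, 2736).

1584 = 2^4 × 3^2 × 11
1392 = 2^4 × 3 × 29
2736 = 2^4 × 3^2 × 19
gcd(1584, 1392, 2736) = 2^4 × 3 = 48.

48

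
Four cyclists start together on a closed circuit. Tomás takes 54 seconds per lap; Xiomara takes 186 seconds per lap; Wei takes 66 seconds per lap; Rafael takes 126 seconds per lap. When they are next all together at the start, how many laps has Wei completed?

They are all back at their starting positions together after one LCM of the periods.
54 = 2 × 3^3
186 = 2 × 3 × 31
66 = 2 × 3 × 11
126 = 2 × 3^2 × 7
LCM(54, 186, 66, 126) = 2 × 3^3 × 7 × 11 × 31 = 128898.
Laps for period 66: 128898 / 66 = 1953.

1953 laps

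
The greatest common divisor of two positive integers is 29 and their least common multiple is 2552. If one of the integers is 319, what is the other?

232

For two integers, gcd × lcm = product, so the other is (29 × 2552) / 319 = 74008 / 319 = 232.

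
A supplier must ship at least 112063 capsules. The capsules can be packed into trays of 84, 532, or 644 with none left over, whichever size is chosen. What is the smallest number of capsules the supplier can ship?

The number of capsules must be a common multiple of 84, 532, and 644, so a multiple of their LCM.
84 = 2^2 × 3 × 7
532 = 2^2 × 7 × 19
644 = 2^2 × 7 × 23
LCM(84, 532, 644) = 2^2 × 3 × 7 × 19 × 23 = 36708.
Smallest multiple of 36708 that is ≥ 112063: ⌈112063/36708⌉ × 36708 = 4 × 36708 = 146832.

146832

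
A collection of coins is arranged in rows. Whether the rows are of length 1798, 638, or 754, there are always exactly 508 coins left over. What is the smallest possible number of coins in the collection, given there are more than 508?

257622

N − 508 must be a common multiple of 1798, 638, and 754.
1798 = 2 × 29 × 31
638 = 2 × 11 × 29
754 = 2 × 13 × 29
LCM(1798, 638, 754) = 2 × 11 × 13 × 29 × 31 = 257114.
Smallest N > 508 is LCM + 508 = 257114 + 508 = 257622.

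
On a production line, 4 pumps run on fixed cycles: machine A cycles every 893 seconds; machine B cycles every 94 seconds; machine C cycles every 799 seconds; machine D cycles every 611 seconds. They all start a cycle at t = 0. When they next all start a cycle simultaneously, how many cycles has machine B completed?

4199 cycles

All finish a whole number of cycles simultaneously at t = LCM of the periods.
893 = 19 × 47
94 = 2 × 47
799 = 17 × 47
611 = 13 × 47
LCM(893, 94, 799, 611) = 2 × 13 × 17 × 19 × 47 = 394706.
Cycles for period 94: 394706 / 94 = 4199.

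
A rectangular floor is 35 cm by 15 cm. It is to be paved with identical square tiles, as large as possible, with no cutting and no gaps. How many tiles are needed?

Tile side = gcd(35, 15).
35 = 5 × 7
15 = 3 × 5
gcd(35, 15) = 5.
Tiles: (35/5) × (15/5) = 7 × 3 = 21.

21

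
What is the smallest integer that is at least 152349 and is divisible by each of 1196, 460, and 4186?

The integer must be a common multiple of 1196, 460, and 4186, so a multiple of their LCM.
1196 = 2^2 × 13 × 23
460 = 2^2 × 5 × 23
4186 = 2 × 7 × 13 × 23
LCM(1196, 460, 4186) = 2^2 × 5 × 7 × 13 × 23 = 41860.
Smallest multiple of 41860 that is ≥ 152349: ⌈152349/41860⌉ × 41860 = 4 × 41860 = 167440.

167440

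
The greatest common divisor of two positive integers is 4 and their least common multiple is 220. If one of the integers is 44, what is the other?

20

For two integers, gcd × lcm = product, so the other is (4 × 220) / 44 = 880 / 44 = 20.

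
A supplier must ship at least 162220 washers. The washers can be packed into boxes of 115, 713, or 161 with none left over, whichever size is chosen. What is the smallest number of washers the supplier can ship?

174685

The number of washers must be a common multiple of 115, 713, and 161, so a multiple of their LCM.
115 = 5 × 23
713 = 23 × 31
161 = 7 × 23
LCM(115, 713, 161) = 5 × 7 × 23 × 31 = 24955.
Smallest multiple of 24955 that is ≥ 162220: ⌈162220/24955⌉ × 24955 = 7 × 24955 = 174685.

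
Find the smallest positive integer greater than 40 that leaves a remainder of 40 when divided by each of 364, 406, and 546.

N − 40 must be a common multiple of 364, 406, and 546.
364 = 2^2 × 7 × 13
406 = 2 × 7 × 29
546 = 2 × 3 × 7 × 13
LCM(364, 406, 546) = 2^2 × 3 × 7 × 13 × 29 = 31668.
Smallest N > 40 is LCM + 40 = 31668 + 40 = 31708.

31708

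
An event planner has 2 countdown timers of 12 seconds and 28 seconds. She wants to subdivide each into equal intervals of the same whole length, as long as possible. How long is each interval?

4 seconds

The interval must divide each timer length; the longest such is the gcd.
12 = 2^2 × 3
28 = 2^2 × 7
gcd(12, 28) = 2^2 = 4.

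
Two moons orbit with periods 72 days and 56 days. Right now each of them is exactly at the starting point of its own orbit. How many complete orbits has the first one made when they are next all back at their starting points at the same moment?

They are all back at their starting positions together after one LCM of the periods.
72 = 2^3 × 3^2
56 = 2^3 × 7
LCM(72, 56) = 2^3 × 3^2 × 7 = 504.
Orbits for period 72: 504 / 72 = 7.

7 orbits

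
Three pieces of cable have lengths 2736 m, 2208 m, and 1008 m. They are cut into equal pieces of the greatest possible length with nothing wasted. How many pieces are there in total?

124

Piece length = gcd(2736, 2208, 1008).
2736 = 2^4 × 3^2 × 19
2208 = 2^5 × 3 × 23
1008 = 2^4 × 3^2 × 7
gcd(2736, 2208, 1008) = 2^4 × 3 = 48.
Total pieces = 2736/48 + 2208/48 + 1008/48 = 57 + 46 + 21 = 124.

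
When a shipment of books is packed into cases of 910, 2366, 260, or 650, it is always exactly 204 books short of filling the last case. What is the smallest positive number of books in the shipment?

118096

Being 204 short of a full case of size k means N ≡ −204 (mod k), i.e. N + 204 is a multiple of each size.
910 = 2 × 5 × 7 × 13
2366 = 2 × 7 × 13^2
260 = 2^2 × 5 × 13
650 = 2 × 5^2 × 13
LCM(910, 2366, 260, 650) = 2^2 × 5^2 × 7 × 13^2 = 118300.
Smallest positive N is 118300 − 204 = 118096.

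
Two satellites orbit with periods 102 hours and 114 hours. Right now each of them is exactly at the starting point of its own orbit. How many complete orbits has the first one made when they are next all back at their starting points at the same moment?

They are all back at their starting positions together after one LCM of the periods.
102 = 2 × 3 × 17
114 = 2 × 3 × 19
LCM(102, 114) = 2 × 3 × 17 × 19 = 1938.
Orbits for period 102: 1938 / 102 = 19.

19 orbits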